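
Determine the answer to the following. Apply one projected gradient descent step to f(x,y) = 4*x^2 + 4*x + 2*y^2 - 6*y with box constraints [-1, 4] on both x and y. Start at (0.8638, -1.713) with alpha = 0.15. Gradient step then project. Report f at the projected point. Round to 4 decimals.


Step 1: Compute gradient at (0.8638, -1.713).
grad_x = 2*4*0.8638 + 4 = 10.9104
grad_y = 2*2*-1.713 - 6 = -12.852
Step 2: Gradient step.
x_raw = 0.8638 - 0.15*10.9104 = -0.7728
y_raw = -1.713 - 0.15*-12.852 = 0.2148
Step 3: Project onto [-1, 4].
x_proj = clip(-0.7728) = -0.7728
y_proj = clip(0.2148) = 0.2148
Step 4: Evaluate f.
f(-0.7728, 0.2148) = -1.8989


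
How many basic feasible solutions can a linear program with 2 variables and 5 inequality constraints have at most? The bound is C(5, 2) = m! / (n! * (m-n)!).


Each vertex corresponds to some choice of n active constraints out of m, so the number of vertices is at most C(m, n) = m! / (n!(m-n)!).
m = 5, n = 2
Numerator: 5 * 4
Denominator: 2! = 2
C(5, 2) = 10


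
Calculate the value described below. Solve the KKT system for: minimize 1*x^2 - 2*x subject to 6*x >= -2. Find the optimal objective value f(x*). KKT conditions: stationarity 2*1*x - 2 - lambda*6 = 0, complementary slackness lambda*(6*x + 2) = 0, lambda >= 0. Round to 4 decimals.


Step 1: Try lambda = 0 (constraint inactive).
Stationarity: 2*1*x - 2 = 0
x* = 2/(2*1) = 1.0
Check constraint: 6*1.0 = 6.0 >= -2 -- satisfied.
Step 2: Compute optimal value.
f(x*) = 1*1.0^2 - 2*1.0 = -1.0


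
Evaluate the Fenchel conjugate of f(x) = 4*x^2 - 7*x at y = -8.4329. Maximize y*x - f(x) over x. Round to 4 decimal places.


f*(y) = sup_x {y*x - a*x^2 - b*x} = sup_x {(y-b)*x - a*x^2}
FOC: (y - b) - 2a*x = 0 => x* = (y - b)/(2a)
x* = (-8.4329 + 7)/(2*4) = -0.1791
f*(-8.4329) = (y-b)^2/(4a) = (-8.4329 + 7)^2/(4*4)
= 2.0532/16 = 0.1283


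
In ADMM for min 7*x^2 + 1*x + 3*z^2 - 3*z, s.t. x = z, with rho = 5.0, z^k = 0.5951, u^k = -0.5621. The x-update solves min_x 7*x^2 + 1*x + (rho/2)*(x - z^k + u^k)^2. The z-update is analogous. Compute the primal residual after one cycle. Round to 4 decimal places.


ADMM iteration with rho = 5.0, z^k = 0.5951, u^k = -0.5621
Step 1: x-update.
Minimize 7*x^2 + 1*x + (5.0/2)*(x - 0.5951 - 0.5621)^2
FOC: (2*7 + 5.0)*x = -1 + 5.0*(0.5951 + 0.5621)
x^{k+1} = 0.2519
Step 2: z-update.
Minimize 3*z^2 - 3*z + (5.0/2)*(0.2519 - z - 0.5621)^2
FOC: (2*3 + 5.0)*z = 3 + 5.0*(0.2519 - 0.5621)
z^{k+1} = 0.1317
Step 3: u-update.
u^{k+1} = -0.5621 + 0.2519 - 0.1317 = -0.4419
Step 4: Primal residual = |0.2519 - 0.1317| = 0.1202


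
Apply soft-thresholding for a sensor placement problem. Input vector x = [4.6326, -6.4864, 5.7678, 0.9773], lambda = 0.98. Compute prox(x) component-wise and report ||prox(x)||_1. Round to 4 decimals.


Soft-thresholding with lambda = 0.98:
prox(4.6326) = sign(4.6326)*max(|4.6326| - 0.98, 0) = 3.6526
prox(-6.4864) = sign(-6.4864)*max(|-6.4864| - 0.98, 0) = -5.5064
prox(5.7678) = sign(5.7678)*max(|5.7678| - 0.98, 0) = 4.7878
prox(0.9773) = sign(0.9773)*max(|0.9773| - 0.98, 0) = 0.0
prox(x) = [3.6526, -5.5064, 4.7878, 0.0]
||prox(x)||_1 = 3.6526 + 5.5064 + 4.7878 + 0.0 = 13.9468


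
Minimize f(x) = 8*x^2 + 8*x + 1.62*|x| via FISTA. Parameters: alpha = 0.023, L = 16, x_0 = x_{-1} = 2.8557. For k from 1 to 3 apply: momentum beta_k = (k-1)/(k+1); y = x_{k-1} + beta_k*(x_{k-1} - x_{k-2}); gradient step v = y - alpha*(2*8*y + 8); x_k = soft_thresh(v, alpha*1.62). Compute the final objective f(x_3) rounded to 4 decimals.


FISTA on f(x) = 8*x^2 + 8*x + 1.62*|x|
L = 16, alpha = 0.023
Iteration 1: beta = 0.0, y = 2.8557 + 0.0*(2.8557 - 2.8557) = 2.8557
  grad(y) = 53.6912, v = y - alpha*grad = 1.6208
  prox(v) = soft_thresh(1.6208, 0.0373) = 1.5835
Iteration 2: beta = 0.3333, y = 1.5835 + 0.3333*(1.5835 - 2.8557) = 1.1595
  grad(y) = 26.5518, v = y - alpha*grad = 0.5488
  prox(v) = soft_thresh(0.5488, 0.0373) = 0.5115
Iteration 3: beta = 0.5, y = 0.5115 + 0.5*(0.5115 - 1.5835) = -0.0245
  grad(y) = 7.6086, v = y - alpha*grad = -0.1995
  prox(v) = soft_thresh(-0.1995, 0.0373) = -0.1622
f(x_3) = 8*(-0.1622)^2 + 8*(-0.1622) + 1.62*|-0.1622| = -0.8244


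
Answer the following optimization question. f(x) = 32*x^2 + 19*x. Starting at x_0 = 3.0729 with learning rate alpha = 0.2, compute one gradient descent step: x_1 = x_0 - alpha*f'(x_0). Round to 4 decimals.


We compute the gradient at x_0 and apply the update.
f'(x) = 64*x + 19
f'(3.0729) = 64*3.0729 + 19 = 215.6656
x_1 = 3.0729 - 0.2*215.6656 = -40.0602


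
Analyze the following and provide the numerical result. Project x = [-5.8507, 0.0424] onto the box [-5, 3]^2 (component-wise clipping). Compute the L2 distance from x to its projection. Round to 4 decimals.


Project each component onto [-5, 3].
clip(-5.8507) = -5.0, clip(0.0424) = 0.0424
Projection = [-5.0, 0.0424]
Squared diffs: [0.7237, 0.0]
Distance = sqrt(0.7237) = 0.8507


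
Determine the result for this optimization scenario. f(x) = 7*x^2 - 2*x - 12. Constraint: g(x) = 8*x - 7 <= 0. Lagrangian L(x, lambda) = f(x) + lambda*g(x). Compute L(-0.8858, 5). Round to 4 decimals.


Step 1: Evaluate f(x).
f(-0.8858) = 7*(-0.8858)^2 - 2*(-0.8858) - 12 = -4.7359
Step 2: Evaluate g(x).
g(-0.8858) = 8*-0.8858 - 7 = -14.0864
Step 3: Compute Lagrangian.
L = -4.7359 + 5*-14.0864 = -75.1679


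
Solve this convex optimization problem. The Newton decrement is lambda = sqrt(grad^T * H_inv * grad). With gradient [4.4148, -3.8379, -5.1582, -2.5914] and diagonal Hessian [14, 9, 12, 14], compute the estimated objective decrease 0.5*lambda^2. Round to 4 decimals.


Step 1: H is diagonal, so H^(-1) * g = [0.3153, -0.4264, -0.4299, -0.1851].
Step 2: g^T H^(-1) g = sum_i g_i^2 / H_ii
  = (4.4148)^2/14 + (-3.8379)^2/9 + (-5.1582)^2/12 + (-2.5914)^2/14
  = 1.3922 + 1.6366 + 2.2173 + 0.4797 = 5.7257
Step 3: Objective decrease = 0.5 * g^T H^(-1) g = 2.8629


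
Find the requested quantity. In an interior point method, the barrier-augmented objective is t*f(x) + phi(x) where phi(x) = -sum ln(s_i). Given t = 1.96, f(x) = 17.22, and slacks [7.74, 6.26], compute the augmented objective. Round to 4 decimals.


Step 1: Compute log-barrier.
ln values: [2.0464, 1.8342]
phi = -(2.0464 + 1.8342) = -3.8806
Step 2: Compute augmented objective.
t*f(x) = 1.96*17.22 = 33.7512
Total = 33.7512 - 3.8806 = 29.8706


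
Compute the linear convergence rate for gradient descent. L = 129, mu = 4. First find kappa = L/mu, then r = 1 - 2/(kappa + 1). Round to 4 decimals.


Step 1: Compute the condition number.
kappa = L/mu = 129/4 = 32.25
Step 2: Compute the convergence rate.
r = 1 - 2/(kappa + 1) = 1 - 2*mu/(L + mu) = (L - mu)/(L + mu) = 125/133 = 0.9398


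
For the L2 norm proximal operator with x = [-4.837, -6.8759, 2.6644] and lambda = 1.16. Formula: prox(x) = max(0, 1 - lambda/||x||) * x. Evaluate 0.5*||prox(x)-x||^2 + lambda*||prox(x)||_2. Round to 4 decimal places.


Step 1: Compute ||x||.
||x|| = 8.8189
Step 2: Compute scaling factor.
scale = max(0, 1 - 1.16/8.8189) = 0.8685
Step 3: prox(x) = [-4.2008, -5.9715, 2.3139]
||prox(x)|| = 7.6589
Step 4: Proximal objective.
0.5*||prox-x||^2 = 0.6728
lambda*||prox|| = 8.8843
Total = 9.5572


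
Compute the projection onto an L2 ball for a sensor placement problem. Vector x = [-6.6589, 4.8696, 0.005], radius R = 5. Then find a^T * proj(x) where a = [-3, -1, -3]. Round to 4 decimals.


Step 1: Compute ||x|| (intermediates to 6 decimals).
||x|| = sqrt((-6.6589)^2 + 4.8696^2 + 0.005^2) = 8.249484
Step 2: Project.
Since ||x|| > R, scale = R/||x|| = 5/8.249484 = 0.606099, proj(x) = scale * x
proj(x) = [-4.035953, 2.95146, 0.00303]
Step 3: Dot product.
a^T * proj(x) = -3*(-4.035953) - 1*2.95146 - 3*0.00303 = 9.1473


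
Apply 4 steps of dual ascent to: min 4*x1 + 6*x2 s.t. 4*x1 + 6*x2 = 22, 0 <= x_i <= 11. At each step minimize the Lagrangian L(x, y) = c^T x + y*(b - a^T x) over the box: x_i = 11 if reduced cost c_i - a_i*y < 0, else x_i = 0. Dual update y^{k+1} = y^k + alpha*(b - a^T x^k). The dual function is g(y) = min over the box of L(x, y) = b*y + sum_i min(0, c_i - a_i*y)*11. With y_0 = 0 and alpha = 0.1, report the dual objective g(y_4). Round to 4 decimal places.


Dual ascent for LP: min 4*x1 + 6*x2, 4*x1 + 6*x2 = 22, 0 <= x_i <= 11
Step 1: y^k = 0.0, reduced costs: (4.0, 6.0)
  x^k = (0.0, 0.0), subgradient = b - a^T x = 22.0
  y^{k+1} = 0.0 + 0.1*22.0 = 2.2
Step 2: y^k = 2.2, reduced costs: (-4.8, -7.2)
  x^k = (11.0, 11.0), subgradient = b - a^T x = -88.0
  y^{k+1} = 2.2 + 0.1*-88.0 = -6.6
Step 3: y^k = -6.6, reduced costs: (30.4, 45.6)
  x^k = (0.0, 0.0), subgradient = b - a^T x = 22.0
  y^{k+1} = -6.6 + 0.1*22.0 = -4.4
Step 4: y^k = -4.4, reduced costs: (21.6, 32.4)
  x^k = (0.0, 0.0), subgradient = b - a^T x = 22.0
  y^{k+1} = -4.4 + 0.1*22.0 = -2.2
Dual objective at y_4 = -2.2: reduced costs (12.8, 19.2), box minimizer x = (0.0, 0.0)
g(y_4) = b*y + (c1 - a1*y)*x1 + (c2 - a2*y)*x2 = 22*(-2.2) + 12.8*0.0 + 19.2*0.0 = -48.4 + 0.0 + 0.0 = -48.4


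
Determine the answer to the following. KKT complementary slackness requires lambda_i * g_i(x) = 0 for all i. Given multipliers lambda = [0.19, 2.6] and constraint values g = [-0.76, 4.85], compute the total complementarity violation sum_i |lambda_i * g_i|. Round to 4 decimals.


KKT complementary slackness check:
lambda_1 * g_1 = 0.19 * -0.76 = -0.1444
lambda_2 * g_2 = 2.6 * 4.85 = 12.61
Total violation = 0.1444 + 12.61 = 12.7544


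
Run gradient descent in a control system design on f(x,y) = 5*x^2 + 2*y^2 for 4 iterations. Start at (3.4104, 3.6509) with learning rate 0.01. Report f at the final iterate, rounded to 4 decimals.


Gradient descent on f(x,y) = 5*x^2 + 2*y^2.
Starting point: (3.4104, 3.6509), alpha = 0.01
Step 1: grad_x = 2*5*3.4104 = 34.104, grad_y = 2*2*3.6509 = 14.6036
  x_1 = 3.4104 - 0.01*34.104 = 3.0694
  y_1 = 3.6509 - 0.01*14.6036 = 3.5049
Step 2: grad_x = 2*5*3.0694 = 30.6936, grad_y = 2*2*3.5049 = 14.0195
  x_2 = 3.0694 - 0.01*30.6936 = 2.7624
  y_2 = 3.5049 - 0.01*14.0195 = 3.3647
Step 3: grad_x = 2*5*2.7624 = 27.6242, grad_y = 2*2*3.3647 = 13.4587
  x_3 = 2.7624 - 0.01*27.6242 = 2.4862
  y_3 = 3.3647 - 0.01*13.4587 = 3.2301
Step 4: grad_x = 2*5*2.4862 = 24.8618, grad_y = 2*2*3.2301 = 12.9203
  x_4 = 2.4862 - 0.01*24.8618 = 2.2376
  y_4 = 3.2301 - 0.01*12.9203 = 3.1009
f(2.2376, 3.1009) = 5*2.2376^2 + 2*3.1009^2 = 44.2644


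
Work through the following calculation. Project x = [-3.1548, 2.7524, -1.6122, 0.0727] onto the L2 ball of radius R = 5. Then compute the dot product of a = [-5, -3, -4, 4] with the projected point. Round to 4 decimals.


Step 1: Compute ||x|| (intermediates to 6 decimals).
||x|| = sqrt((-3.1548)^2 + 2.7524^2 + (-1.6122)^2 + 0.0727^2) = 4.486975
Step 2: Project.
Since ||x|| <= R, proj = x (no scaling needed).
proj(x) = [-3.1548, 2.7524, -1.6122, 0.0727]
Step 3: Dot product.
a^T * proj(x) = -5*(-3.1548) - 3*2.7524 - 4*(-1.6122) + 4*0.0727 = 14.2564


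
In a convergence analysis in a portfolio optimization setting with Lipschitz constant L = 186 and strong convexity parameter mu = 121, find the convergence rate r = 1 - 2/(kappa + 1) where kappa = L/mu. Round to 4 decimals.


Step 1: Compute the condition number.
kappa = L/mu = 186/121 = 1.5372
Step 2: Compute the convergence rate.
r = 1 - 2/(kappa + 1) = 1 - 2*mu/(L + mu) = (L - mu)/(L + mu) = 65/307 = 0.2117


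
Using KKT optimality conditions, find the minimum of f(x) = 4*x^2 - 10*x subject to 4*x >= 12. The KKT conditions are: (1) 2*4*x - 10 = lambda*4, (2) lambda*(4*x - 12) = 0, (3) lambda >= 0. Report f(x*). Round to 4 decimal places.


Step 1: Try lambda = 0 (constraint inactive).
x_unc = 10/(2*4) = 1.25
Check: 4*1.25 = 5.0 < 12 -- violated!
Step 2: Constraint must be active: 4*x = 12
x* = 12/4 = 3.0
lambda = (2*4*3.0 - 10)/4 = 3.5
Step 3: Compute optimal value.
f(x*) = 4*3.0^2 - 10*3.0 = 6.0


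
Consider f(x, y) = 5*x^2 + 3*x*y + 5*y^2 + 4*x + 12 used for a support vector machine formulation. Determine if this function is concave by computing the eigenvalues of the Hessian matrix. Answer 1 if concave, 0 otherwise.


The Hessian of f(x,y) = 5*x^2 + 3*x*y + 5*y^2 + 4*x + 12 is:
H = [[10, 3], [3, 10]]
Trace = 10 + 10 = 20
Determinant = 10*10 - (3)^2 = 91
Discriminant = (20)^2 - 4*91 = 36.0
Eigenvalues: lambda_1 = 7.0, lambda_2 = 13.0
The function is not concave.

0


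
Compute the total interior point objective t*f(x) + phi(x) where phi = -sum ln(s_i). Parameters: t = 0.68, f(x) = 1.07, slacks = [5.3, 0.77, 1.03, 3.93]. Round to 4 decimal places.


Step 1: Compute log-barrier.
ln values: [1.6677, -0.2614, 0.0296, 1.3686]
phi = -(1.6677 - 0.2614 + 0.0296 + 1.3686) = -2.8045
Step 2: Compute augmented objective.
t*f(x) = 0.68*1.07 = 0.7276
Total = 0.7276 - 2.8045 = -2.0769


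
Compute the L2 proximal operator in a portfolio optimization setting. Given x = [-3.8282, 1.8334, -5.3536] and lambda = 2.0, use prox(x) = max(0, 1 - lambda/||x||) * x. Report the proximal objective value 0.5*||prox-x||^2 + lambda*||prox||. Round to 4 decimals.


Step 1: Compute ||x||.
||x|| = 6.8321
Step 2: Compute scaling factor.
scale = max(0, 1 - 2.0/6.8321) = 0.7073
Step 3: prox(x) = [-2.7075, 1.2967, -3.7864]
||prox(x)|| = 4.8321
Step 4: Proximal objective.
0.5*||prox-x||^2 = 2.0
lambda*||prox|| = 9.6642
Total = 11.6642


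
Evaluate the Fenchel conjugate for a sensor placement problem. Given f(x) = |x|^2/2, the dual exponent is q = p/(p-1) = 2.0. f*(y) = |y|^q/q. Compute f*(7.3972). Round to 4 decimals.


The conjugate exponent q satisfies 1/p + 1/q = 1.
p = 2, so q = 2/(2 - 1) = 2.0
|y|^q = 7.3972^2.0 = 54.7186
f*(7.3972) = 54.7186 / 2.0 = 27.3593


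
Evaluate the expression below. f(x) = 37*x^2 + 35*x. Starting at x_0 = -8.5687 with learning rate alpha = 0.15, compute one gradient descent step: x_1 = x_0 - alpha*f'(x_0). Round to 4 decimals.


We compute the gradient at x_0 and apply the update.
f'(x) = 74*x + 35
f'(-8.5687) = 74*-8.5687 + 35 = -599.0838
x_1 = -8.5687 - 0.15*-599.0838 = 81.2939


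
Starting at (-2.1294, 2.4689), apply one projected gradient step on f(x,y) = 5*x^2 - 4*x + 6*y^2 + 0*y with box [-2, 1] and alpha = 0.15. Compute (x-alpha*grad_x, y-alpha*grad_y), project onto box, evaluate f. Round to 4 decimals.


Step 1: Compute gradient at (-2.1294, 2.4689).
grad_x = 2*5*-2.1294 - 4 = -25.294
grad_y = 2*6*2.4689 + 0 = 29.6268
Step 2: Gradient step.
x_raw = -2.1294 - 0.15*-25.294 = 1.6647
y_raw = 2.4689 - 0.15*29.6268 = -1.9751
Step 3: Project onto [-2, 1].
x_proj = clip(1.6647) = 1.0
y_proj = clip(-1.9751) = -1.9751
Step 4: Evaluate f.
f(1.0, -1.9751) = 24.4066


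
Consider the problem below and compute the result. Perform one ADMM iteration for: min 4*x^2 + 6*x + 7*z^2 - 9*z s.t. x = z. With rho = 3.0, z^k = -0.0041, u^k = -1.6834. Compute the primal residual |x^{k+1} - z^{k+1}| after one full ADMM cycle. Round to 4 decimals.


ADMM iteration with rho = 3.0, z^k = -0.0041, u^k = -1.6834
Step 1: x-update.
Minimize 4*x^2 + 6*x + (3.0/2)*(x + 0.0041 - 1.6834)^2
FOC: (2*4 + 3.0)*x = -6 + 3.0*(-0.0041 + 1.6834)
x^{k+1} = -0.0875
Step 2: z-update.
Minimize 7*z^2 - 9*z + (3.0/2)*(-0.0875 - z - 1.6834)^2
FOC: (2*7 + 3.0)*z = 9 + 3.0*(-0.0875 - 1.6834)
z^{k+1} = 0.2169
Step 3: u-update.
u^{k+1} = -1.6834 - 0.0875 - 0.2169 = -1.9878
Step 4: Primal residual = |-0.0875 - 0.2169| = 0.3044


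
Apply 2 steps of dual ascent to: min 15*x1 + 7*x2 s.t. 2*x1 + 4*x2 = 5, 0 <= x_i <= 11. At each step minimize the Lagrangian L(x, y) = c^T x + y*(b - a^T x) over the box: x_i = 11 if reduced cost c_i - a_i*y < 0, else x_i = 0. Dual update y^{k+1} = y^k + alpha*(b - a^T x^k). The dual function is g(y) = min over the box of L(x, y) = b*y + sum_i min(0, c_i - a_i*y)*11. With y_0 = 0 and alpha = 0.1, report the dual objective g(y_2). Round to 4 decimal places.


Dual ascent for LP: min 15*x1 + 7*x2, 2*x1 + 4*x2 = 5, 0 <= x_i <= 11
Step 1: y^k = 0.0, reduced costs: (15.0, 7.0)
  x^k = (0.0, 0.0), subgradient = b - a^T x = 5.0
  y^{k+1} = 0.0 + 0.1*5.0 = 0.5
Step 2: y^k = 0.5, reduced costs: (14.0, 5.0)
  x^k = (0.0, 0.0), subgradient = b - a^T x = 5.0
  y^{k+1} = 0.5 + 0.1*5.0 = 1.0
Dual objective at y_2 = 1.0: reduced costs (13.0, 3.0), box minimizer x = (0.0, 0.0)
g(y_2) = b*y + (c1 - a1*y)*x1 + (c2 - a2*y)*x2 = 5*1.0 + 13.0*0.0 + 3.0*0.0 = 5.0 + 0.0 + 0.0 = 5.0


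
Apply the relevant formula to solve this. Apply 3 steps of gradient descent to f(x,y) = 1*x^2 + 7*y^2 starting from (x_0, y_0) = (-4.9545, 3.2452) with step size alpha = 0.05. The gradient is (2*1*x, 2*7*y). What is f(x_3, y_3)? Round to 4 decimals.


Gradient descent on f(x,y) = 1*x^2 + 7*y^2.
Starting point: (-4.9545, 3.2452), alpha = 0.05
Step 1: grad_x = 2*1*-4.9545 = -9.909, grad_y = 2*7*3.2452 = 45.4328
  x_1 = -4.9545 - 0.05*-9.909 = -4.4591
  y_1 = 3.2452 - 0.05*45.4328 = 0.9736
Step 2: grad_x = 2*1*-4.4591 = -8.9181, grad_y = 2*7*0.9736 = 13.6298
  x_2 = -4.4591 - 0.05*-8.9181 = -4.0131
  y_2 = 0.9736 - 0.05*13.6298 = 0.2921
Step 3: grad_x = 2*1*-4.0131 = -8.0263, grad_y = 2*7*0.2921 = 4.089
  x_3 = -4.0131 - 0.05*-8.0263 = -3.6118
  y_3 = 0.2921 - 0.05*4.089 = 0.0876
f(-3.6118, 0.0876) = 1*(-3.6118)^2 + 7*0.0876^2 = 13.0991


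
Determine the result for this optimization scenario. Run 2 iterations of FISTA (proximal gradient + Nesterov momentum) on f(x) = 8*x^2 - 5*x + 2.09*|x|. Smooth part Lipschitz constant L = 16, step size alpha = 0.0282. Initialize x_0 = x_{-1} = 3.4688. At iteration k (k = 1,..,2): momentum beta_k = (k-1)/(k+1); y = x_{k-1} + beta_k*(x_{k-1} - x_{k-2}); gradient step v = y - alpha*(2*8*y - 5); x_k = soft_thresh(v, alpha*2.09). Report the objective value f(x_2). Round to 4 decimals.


FISTA on f(x) = 8*x^2 - 5*x + 2.09*|x|
L = 16, alpha = 0.0282
Iteration 1: beta = 0.0, y = 3.4688 + 0.0*(3.4688 - 3.4688) = 3.4688
  grad(y) = 50.5008, v = y - alpha*grad = 2.0447
  prox(v) = soft_thresh(2.0447, 0.0589) = 1.9857
Iteration 2: beta = 0.3333, y = 1.9857 + 0.3333*(1.9857 - 3.4688) = 1.4914
  grad(y) = 18.8622, v = y - alpha*grad = 0.9595
  prox(v) = soft_thresh(0.9595, 0.0589) = 0.9005
f(x_2) = 8*0.9005^2 - 5*0.9005 + 2.09*|0.9005| = 3.8671


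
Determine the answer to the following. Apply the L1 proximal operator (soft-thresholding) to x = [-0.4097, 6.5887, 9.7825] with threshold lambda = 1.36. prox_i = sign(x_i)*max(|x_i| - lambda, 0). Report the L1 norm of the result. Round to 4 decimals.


Soft-thresholding with lambda = 1.36:
prox(-0.4097) = sign(-0.4097)*max(|-0.4097| - 1.36, 0) = 0.0
prox(6.5887) = sign(6.5887)*max(|6.5887| - 1.36, 0) = 5.2287
prox(9.7825) = sign(9.7825)*max(|9.7825| - 1.36, 0) = 8.4225
prox(x) = [0.0, 5.2287, 8.4225]
||prox(x)||_1 = 0.0 + 5.2287 + 8.4225 = 13.6512


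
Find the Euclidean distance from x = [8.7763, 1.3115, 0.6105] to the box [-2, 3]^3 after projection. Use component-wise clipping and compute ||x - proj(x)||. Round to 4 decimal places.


Project each component onto [-2, 3].
clip(8.7763) = 3.0, clip(1.3115) = 1.3115, clip(0.6105) = 0.6105
Projection = [3.0, 1.3115, 0.6105]
Squared diffs: [33.3656, 0.0, 0.0]
Distance = sqrt(33.3656) = 5.7763


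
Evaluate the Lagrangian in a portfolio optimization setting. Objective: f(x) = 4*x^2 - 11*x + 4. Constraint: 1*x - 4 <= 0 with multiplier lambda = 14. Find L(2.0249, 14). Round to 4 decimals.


Step 1: Evaluate f(x).
f(2.0249) = 4*2.0249^2 - 11*2.0249 + 4 = -1.873
Step 2: Evaluate g(x).
g(2.0249) = 1*2.0249 - 4 = -1.9751
Step 3: Compute Lagrangian.
L = -1.873 + 14*-1.9751 = -29.5244


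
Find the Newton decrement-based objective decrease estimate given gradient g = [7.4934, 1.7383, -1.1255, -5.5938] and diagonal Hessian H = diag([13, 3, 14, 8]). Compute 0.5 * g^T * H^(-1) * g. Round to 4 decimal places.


Step 1: H is diagonal, so H^(-1) * g = [0.5764, 0.5794, -0.0804, -0.6992].
Step 2: g^T H^(-1) g = sum_i g_i^2 / H_ii
  = (7.4934)^2/13 + (1.7383)^2/3 + (-1.1255)^2/14 + (-5.5938)^2/8
  = 4.3193 + 1.0072 + 0.0905 + 3.9113 = 9.3283
Step 3: Objective decrease = 0.5 * g^T H^(-1) g = 4.6642


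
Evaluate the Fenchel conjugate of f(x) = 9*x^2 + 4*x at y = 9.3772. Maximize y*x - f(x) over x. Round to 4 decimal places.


f*(y) = sup_x {y*x - a*x^2 - b*x} = sup_x {(y-b)*x - a*x^2}
FOC: (y - b) - 2a*x = 0 => x* = (y - b)/(2a)
x* = (9.3772 - 4)/(2*9) = 0.2987
f*(9.3772) = (y-b)^2/(4a) = (9.3772 - 4)^2/(4*9)
= 28.9143/36 = 0.8032


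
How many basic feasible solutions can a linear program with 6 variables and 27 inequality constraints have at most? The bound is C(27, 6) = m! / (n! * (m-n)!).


Each vertex corresponds to some choice of n active constraints out of m, so the number of vertices is at most C(m, n) = m! / (n!(m-n)!).
m = 27, n = 6
Numerator: 27 * 26 * 25 * 24 * 23 * 22
Denominator: 6! = 720
C(27, 6) = 296010


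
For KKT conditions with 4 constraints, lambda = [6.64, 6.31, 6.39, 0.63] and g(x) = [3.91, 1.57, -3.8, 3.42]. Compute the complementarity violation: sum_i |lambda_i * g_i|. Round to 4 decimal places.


KKT complementary slackness check:
lambda_1 * g_1 = 6.64 * 3.91 = 25.9624
lambda_2 * g_2 = 6.31 * 1.57 = 9.9067
lambda_3 * g_3 = 6.39 * -3.8 = -24.282
lambda_4 * g_4 = 0.63 * 3.42 = 2.1546
Total violation = 25.9624 + 9.9067 + 24.282 + 2.1546 = 62.3057


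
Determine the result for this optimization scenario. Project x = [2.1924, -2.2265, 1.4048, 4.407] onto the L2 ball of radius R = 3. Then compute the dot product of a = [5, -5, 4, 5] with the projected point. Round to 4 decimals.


Step 1: Compute ||x|| (intermediates to 6 decimals).
||x|| = sqrt(2.1924^2 + (-2.2265)^2 + 1.4048^2 + 4.407^2) = 5.582028
Step 2: Project.
Since ||x|| > R, scale = R/||x|| = 3/5.582028 = 0.537439, proj(x) = scale * x
proj(x) = [1.178281, -1.196608, 0.754994, 2.368494]
Step 3: Dot product.
a^T * proj(x) = 5*1.178281 - 5*(-1.196608) + 4*0.754994 + 5*2.368494 = 26.7369


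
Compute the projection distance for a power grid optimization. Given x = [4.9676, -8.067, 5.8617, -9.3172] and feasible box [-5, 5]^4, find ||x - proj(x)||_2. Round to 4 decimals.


Project each component onto [-5, 5].
clip(4.9676) = 4.9676, clip(-8.067) = -5.0, clip(5.8617) = 5.0, clip(-9.3172) = -5.0
Projection = [4.9676, -5.0, 5.0, -5.0]
Squared diffs: [0.0, 9.4065, 0.7425, 18.6382]
Distance = sqrt(28.7872) = 5.3654


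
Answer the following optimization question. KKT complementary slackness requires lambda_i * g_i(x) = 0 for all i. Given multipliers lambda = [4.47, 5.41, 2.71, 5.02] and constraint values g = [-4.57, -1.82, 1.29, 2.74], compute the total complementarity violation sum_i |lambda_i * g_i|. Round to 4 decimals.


KKT complementary slackness check:
lambda_1 * g_1 = 4.47 * -4.57 = -20.4279
lambda_2 * g_2 = 5.41 * -1.82 = -9.8462
lambda_3 * g_3 = 2.71 * 1.29 = 3.4959
lambda_4 * g_4 = 5.02 * 2.74 = 13.7548
Total violation = 20.4279 + 9.8462 + 3.4959 + 13.7548 = 47.5248


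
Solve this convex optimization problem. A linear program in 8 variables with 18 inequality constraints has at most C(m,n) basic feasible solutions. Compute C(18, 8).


Each vertex corresponds to some choice of n active constraints out of m, so the number of vertices is at most C(m, n) = m! / (n!(m-n)!).
m = 18, n = 8
Numerator: 18 * 17 * 16 * 15 * 14 * 13 * 12 * 11
Denominator: 8! = 40320
C(18, 8) = 43758


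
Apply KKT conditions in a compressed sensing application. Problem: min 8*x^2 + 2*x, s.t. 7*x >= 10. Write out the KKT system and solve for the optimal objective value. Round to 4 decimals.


Step 1: Try lambda = 0 (constraint inactive).
x_unc = -2/(2*8) = -0.125
Check: 7*-0.125 = -0.875 < 10 -- violated!
Step 2: Constraint must be active: 7*x = 10
x* = 10/7 = 1.4286 (rounded; the exact value 10/7 is used below)
lambda = (2*8*(10/7) + 2)/7 = 3.551
Step 3: Compute optimal value.
f(x*) = 8*(10/7)^2 + 2*(10/7) = 19.1837


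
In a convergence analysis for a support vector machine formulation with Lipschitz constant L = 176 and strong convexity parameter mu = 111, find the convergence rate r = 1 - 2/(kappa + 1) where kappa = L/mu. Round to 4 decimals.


Step 1: Compute the condition number.
kappa = L/mu = 176/111 = 1.5856
Step 2: Compute the convergence rate.
r = 1 - 2/(kappa + 1) = 1 - 2*mu/(L + mu) = (L - mu)/(L + mu) = 65/287 = 0.2265


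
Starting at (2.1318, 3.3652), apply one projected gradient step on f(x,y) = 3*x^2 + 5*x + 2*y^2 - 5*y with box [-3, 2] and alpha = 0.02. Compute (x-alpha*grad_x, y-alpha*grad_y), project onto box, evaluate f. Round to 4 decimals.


Step 1: Compute gradient at (2.1318, 3.3652).
grad_x = 2*3*2.1318 + 5 = 17.7908
grad_y = 2*2*3.3652 - 5 = 8.4608
Step 2: Gradient step.
x_raw = 2.1318 - 0.02*17.7908 = 1.776
y_raw = 3.3652 - 0.02*8.4608 = 3.196
Step 3: Project onto [-3, 2].
x_proj = clip(1.776) = 1.776
y_proj = clip(3.196) = 2.0
Step 4: Evaluate f.
f(1.776, 2.0) = 16.3423


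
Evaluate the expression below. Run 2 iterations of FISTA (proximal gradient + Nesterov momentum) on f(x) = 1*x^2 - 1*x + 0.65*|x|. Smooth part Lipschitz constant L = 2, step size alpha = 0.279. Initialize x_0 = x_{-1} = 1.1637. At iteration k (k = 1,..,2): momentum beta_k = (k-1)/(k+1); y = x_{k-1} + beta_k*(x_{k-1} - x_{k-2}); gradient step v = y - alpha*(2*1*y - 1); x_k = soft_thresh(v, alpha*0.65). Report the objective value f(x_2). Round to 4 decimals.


FISTA on f(x) = 1*x^2 - 1*x + 0.65*|x|
L = 2, alpha = 0.279
Iteration 1: beta = 0.0, y = 1.1637 + 0.0*(1.1637 - 1.1637) = 1.1637
  grad(y) = 1.3274, v = y - alpha*grad = 0.7934
  prox(v) = soft_thresh(0.7934, 0.1814) = 0.612
Iteration 2: beta = 0.3333, y = 0.612 + 0.3333*(0.612 - 1.1637) = 0.4281
  grad(y) = -0.1438, v = y - alpha*grad = 0.4682
  prox(v) = soft_thresh(0.4682, 0.1814) = 0.2869
f(x_2) = 1*0.2869^2 - 1*0.2869 + 0.65*|0.2869| = -0.0181


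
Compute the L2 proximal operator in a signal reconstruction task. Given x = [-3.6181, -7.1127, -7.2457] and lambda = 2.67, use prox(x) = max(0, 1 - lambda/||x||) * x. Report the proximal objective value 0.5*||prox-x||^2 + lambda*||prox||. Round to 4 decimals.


Step 1: Compute ||x||.
||x|| = 10.7787
Step 2: Compute scaling factor.
scale = max(0, 1 - 2.67/10.7787) = 0.7523
Step 3: prox(x) = [-2.7219, -5.3508, -5.4509]
||prox(x)|| = 8.1087
Step 4: Proximal objective.
0.5*||prox-x||^2 = 3.5645
lambda*||prox|| = 21.6502
Total = 25.2148


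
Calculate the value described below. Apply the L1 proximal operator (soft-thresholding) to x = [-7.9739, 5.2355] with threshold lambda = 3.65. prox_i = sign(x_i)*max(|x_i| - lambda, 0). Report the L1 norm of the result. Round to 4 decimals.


Soft-thresholding with lambda = 3.65:
prox(-7.9739) = sign(-7.9739)*max(|-7.9739| - 3.65, 0) = -4.3239
prox(5.2355) = sign(5.2355)*max(|5.2355| - 3.65, 0) = 1.5855
prox(x) = [-4.3239, 1.5855]
||prox(x)||_1 = 4.3239 + 1.5855 = 5.9094


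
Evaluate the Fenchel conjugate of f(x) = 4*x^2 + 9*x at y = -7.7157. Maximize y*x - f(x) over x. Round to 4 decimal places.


f*(y) = sup_x {y*x - a*x^2 - b*x} = sup_x {(y-b)*x - a*x^2}
FOC: (y - b) - 2a*x = 0 => x* = (y - b)/(2a)
x* = (-7.7157 - 9)/(2*4) = -2.0895
f*(-7.7157) = (y-b)^2/(4a) = (-7.7157 - 9)^2/(4*4)
= 279.4146/16 = 17.4634


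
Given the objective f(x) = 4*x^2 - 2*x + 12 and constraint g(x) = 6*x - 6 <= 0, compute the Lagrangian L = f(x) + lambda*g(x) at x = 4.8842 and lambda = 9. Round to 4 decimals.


Step 1: Evaluate f(x).
f(4.8842) = 4*4.8842^2 - 2*4.8842 + 12 = 97.6532
Step 2: Evaluate g(x).
g(4.8842) = 6*4.8842 - 6 = 23.3052
Step 3: Compute Lagrangian.
L = 97.6532 + 9*23.3052 = 307.4


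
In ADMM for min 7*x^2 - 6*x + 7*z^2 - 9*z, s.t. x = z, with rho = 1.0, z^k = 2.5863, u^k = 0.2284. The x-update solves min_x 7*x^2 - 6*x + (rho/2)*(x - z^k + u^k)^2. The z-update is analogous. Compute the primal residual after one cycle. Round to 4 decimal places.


ADMM iteration with rho = 1.0, z^k = 2.5863, u^k = 0.2284
Step 1: x-update.
Minimize 7*x^2 - 6*x + (1.0/2)*(x - 2.5863 + 0.2284)^2
FOC: (2*7 + 1.0)*x = 6 + 1.0*(2.5863 - 0.2284)
x^{k+1} = 0.5572
Step 2: z-update.
Minimize 7*z^2 - 9*z + (1.0/2)*(0.5572 - z + 0.2284)^2
FOC: (2*7 + 1.0)*z = 9 + 1.0*(0.5572 + 0.2284)
z^{k+1} = 0.6524
Step 3: u-update.
u^{k+1} = 0.2284 + 0.5572 - 0.6524 = 0.1332
Step 4: Primal residual = |0.5572 - 0.6524| = 0.0952


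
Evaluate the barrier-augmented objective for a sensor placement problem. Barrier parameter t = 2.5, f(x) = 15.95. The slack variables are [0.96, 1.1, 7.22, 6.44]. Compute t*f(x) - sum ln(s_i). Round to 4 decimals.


Step 1: Compute log-barrier.
ln values: [-0.0408, 0.0953, 1.9769, 1.8625]
phi = -(-0.0408 + 0.0953 + 1.9769 + 1.8625) = -3.8939
Step 2: Compute augmented objective.
t*f(x) = 2.5*15.95 = 39.875
Total = 39.875 - 3.8939 = 35.9811


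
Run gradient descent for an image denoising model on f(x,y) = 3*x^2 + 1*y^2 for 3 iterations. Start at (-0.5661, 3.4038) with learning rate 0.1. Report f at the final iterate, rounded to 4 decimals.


Gradient descent on f(x,y) = 3*x^2 + 1*y^2.
Starting point: (-0.5661, 3.4038), alpha = 0.1
Step 1: grad_x = 2*3*-0.5661 = -3.3966, grad_y = 2*1*3.4038 = 6.8076
  x_1 = -0.5661 - 0.1*-3.3966 = -0.2264
  y_1 = 3.4038 - 0.1*6.8076 = 2.723
Step 2: grad_x = 2*3*-0.2264 = -1.3586, grad_y = 2*1*2.723 = 5.4461
  x_2 = -0.2264 - 0.1*-1.3586 = -0.0906
  y_2 = 2.723 - 0.1*5.4461 = 2.1784
Step 3: grad_x = 2*3*-0.0906 = -0.5435, grad_y = 2*1*2.1784 = 4.3569
  x_3 = -0.0906 - 0.1*-0.5435 = -0.0362
  y_3 = 2.1784 - 0.1*4.3569 = 1.7427
f(-0.0362, 1.7427) = 3*(-0.0362)^2 + 1*1.7427^2 = 3.0411


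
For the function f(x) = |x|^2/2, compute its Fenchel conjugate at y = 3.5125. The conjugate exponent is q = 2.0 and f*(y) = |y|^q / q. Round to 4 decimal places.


The conjugate exponent q satisfies 1/p + 1/q = 1.
p = 2, so q = 2/(2 - 1) = 2.0
|y|^q = 3.5125^2.0 = 12.3377
f*(3.5125) = 12.3377 / 2.0 = 6.1688


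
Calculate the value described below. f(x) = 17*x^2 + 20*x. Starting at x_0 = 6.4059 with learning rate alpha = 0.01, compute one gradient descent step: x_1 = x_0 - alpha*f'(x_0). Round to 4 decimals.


We compute the gradient at x_0 and apply the update.
f'(x) = 34*x + 20
f'(6.4059) = 34*6.4059 + 20 = 237.8006
x_1 = 6.4059 - 0.01*237.8006 = 4.0279


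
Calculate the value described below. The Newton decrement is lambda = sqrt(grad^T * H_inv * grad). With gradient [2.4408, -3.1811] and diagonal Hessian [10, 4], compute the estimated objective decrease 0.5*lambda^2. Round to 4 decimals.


Step 1: H is diagonal, so H^(-1) * g = [0.2441, -0.7953].
Step 2: g^T H^(-1) g = sum_i g_i^2 / H_ii
  = (2.4408)^2/10 + (-3.1811)^2/4
  = 0.5958 + 2.5298 = 3.1256
Step 3: Objective decrease = 0.5 * g^T H^(-1) g = 1.5628


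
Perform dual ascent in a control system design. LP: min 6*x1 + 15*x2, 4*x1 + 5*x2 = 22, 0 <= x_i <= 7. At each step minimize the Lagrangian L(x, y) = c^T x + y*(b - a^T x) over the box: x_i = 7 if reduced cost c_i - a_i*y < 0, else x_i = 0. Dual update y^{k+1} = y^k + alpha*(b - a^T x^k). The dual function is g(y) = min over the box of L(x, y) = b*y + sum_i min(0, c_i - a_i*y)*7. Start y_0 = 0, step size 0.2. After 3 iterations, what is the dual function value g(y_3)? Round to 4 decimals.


Dual ascent for LP: min 6*x1 + 15*x2, 4*x1 + 5*x2 = 22, 0 <= x_i <= 7
Step 1: y^k = 0.0, reduced costs: (6.0, 15.0)
  x^k = (0.0, 0.0), subgradient = b - a^T x = 22.0
  y^{k+1} = 0.0 + 0.2*22.0 = 4.4
Step 2: y^k = 4.4, reduced costs: (-11.6, -7.0)
  x^k = (7.0, 7.0), subgradient = b - a^T x = -41.0
  y^{k+1} = 4.4 + 0.2*-41.0 = -3.8
Step 3: y^k = -3.8, reduced costs: (21.2, 34.0)
  x^k = (0.0, 0.0), subgradient = b - a^T x = 22.0
  y^{k+1} = -3.8 + 0.2*22.0 = 0.6
Dual objective at y_3 = 0.6: reduced costs (3.6, 12.0), box minimizer x = (0.0, 0.0)
g(y_3) = b*y + (c1 - a1*y)*x1 + (c2 - a2*y)*x2 = 22*0.6 + 3.6*0.0 + 12.0*0.0 = 13.2 + 0.0 + 0.0 = 13.2


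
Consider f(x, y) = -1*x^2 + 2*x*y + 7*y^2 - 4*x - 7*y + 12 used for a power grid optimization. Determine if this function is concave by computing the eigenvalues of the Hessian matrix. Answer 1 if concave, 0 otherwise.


The Hessian of f(x,y) = -1*x^2 + 2*x*y + 7*y^2 - 4*x - 7*y + 12 is:
H = [[-2, 2], [2, 14]]
Trace = -2 + 14 = 12
Determinant = -2*14 - (2)^2 = -32
Discriminant = (12)^2 - 4*-32 = 272.0
Eigenvalues: lambda_1 = -2.2462, lambda_2 = 14.2462
The function is not concave.

0


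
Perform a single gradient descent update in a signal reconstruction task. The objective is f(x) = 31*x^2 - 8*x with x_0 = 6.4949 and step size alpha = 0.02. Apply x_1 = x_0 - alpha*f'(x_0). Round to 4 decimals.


We compute the gradient at x_0 and apply the update.
f'(x) = 62*x - 8
f'(6.4949) = 62*6.4949 - 8 = 394.6838
x_1 = 6.4949 - 0.02*394.6838 = -1.3988


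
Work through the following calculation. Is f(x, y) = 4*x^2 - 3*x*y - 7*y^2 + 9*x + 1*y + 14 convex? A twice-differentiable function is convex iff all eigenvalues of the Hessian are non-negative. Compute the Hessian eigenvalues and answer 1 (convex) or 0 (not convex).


The Hessian of f(x,y) = 4*x^2 - 3*x*y - 7*y^2 + 9*x + 1*y + 14 is:
H = [[8, -3], [-3, -14]]
Trace = 8 - 14 = -6
Determinant = 8*-14 - (-3)^2 = -121
Discriminant = (-6)^2 - 4*-121 = 520.0
Eigenvalues: lambda_1 = -14.4018, lambda_2 = 8.4018
The function is not convex.

0


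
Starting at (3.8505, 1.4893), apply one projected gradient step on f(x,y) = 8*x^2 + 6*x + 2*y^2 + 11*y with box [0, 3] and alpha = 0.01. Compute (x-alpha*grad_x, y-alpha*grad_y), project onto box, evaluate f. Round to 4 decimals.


Step 1: Compute gradient at (3.8505, 1.4893).
grad_x = 2*8*3.8505 + 6 = 67.608
grad_y = 2*2*1.4893 + 11 = 16.9572
Step 2: Gradient step.
x_raw = 3.8505 - 0.01*67.608 = 3.1744
y_raw = 1.4893 - 0.01*16.9572 = 1.3197
Step 3: Project onto [0, 3].
x_proj = clip(3.1744) = 3.0
y_proj = clip(1.3197) = 1.3197
Step 4: Evaluate f.
f(3.0, 1.3197) = 108.0004


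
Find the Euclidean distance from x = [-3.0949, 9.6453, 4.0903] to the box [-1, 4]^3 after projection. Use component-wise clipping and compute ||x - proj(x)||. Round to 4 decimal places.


Project each component onto [-1, 4].
clip(-3.0949) = -1.0, clip(9.6453) = 4.0, clip(4.0903) = 4.0
Projection = [-1.0, 4.0, 4.0]
Squared diffs: [4.3886, 31.8694, 0.0082]
Distance = sqrt(36.2662) = 6.0221


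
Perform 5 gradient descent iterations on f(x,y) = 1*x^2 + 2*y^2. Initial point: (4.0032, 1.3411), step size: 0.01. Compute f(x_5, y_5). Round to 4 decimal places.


Gradient descent on f(x,y) = 1*x^2 + 2*y^2.
Starting point: (4.0032, 1.3411), alpha = 0.01
Step 1: grad_x = 2*1*4.0032 = 8.0064, grad_y = 2*2*1.3411 = 5.3644
  x_1 = 4.0032 - 0.01*8.0064 = 3.9231
  y_1 = 1.3411 - 0.01*5.3644 = 1.2875
Step 2: grad_x = 2*1*3.9231 = 7.8463, grad_y = 2*2*1.2875 = 5.1498
  x_2 = 3.9231 - 0.01*7.8463 = 3.8447
  y_2 = 1.2875 - 0.01*5.1498 = 1.236
Step 3: grad_x = 2*1*3.8447 = 7.6893, grad_y = 2*2*1.236 = 4.9438
  x_3 = 3.8447 - 0.01*7.6893 = 3.7678
  y_3 = 1.236 - 0.01*4.9438 = 1.1865
Step 4: grad_x = 2*1*3.7678 = 7.5356, grad_y = 2*2*1.1865 = 4.7461
  x_4 = 3.7678 - 0.01*7.5356 = 3.6924
  y_4 = 1.1865 - 0.01*4.7461 = 1.1391
Step 5: grad_x = 2*1*3.6924 = 7.3848, grad_y = 2*2*1.1391 = 4.5562
  x_5 = 3.6924 - 0.01*7.3848 = 3.6186
  y_5 = 1.1391 - 0.01*4.5562 = 1.0935
f(3.6186, 1.0935) = 1*3.6186^2 + 2*1.0935^2 = 15.4856


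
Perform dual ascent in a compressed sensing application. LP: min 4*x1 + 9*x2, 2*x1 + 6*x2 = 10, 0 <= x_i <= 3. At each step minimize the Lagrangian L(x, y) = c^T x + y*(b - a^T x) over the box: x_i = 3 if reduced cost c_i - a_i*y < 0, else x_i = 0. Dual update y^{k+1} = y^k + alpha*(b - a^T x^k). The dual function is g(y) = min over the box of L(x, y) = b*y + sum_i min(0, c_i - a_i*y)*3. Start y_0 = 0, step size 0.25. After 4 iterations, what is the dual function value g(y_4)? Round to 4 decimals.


Dual ascent for LP: min 4*x1 + 9*x2, 2*x1 + 6*x2 = 10, 0 <= x_i <= 3
Step 1: y^k = 0.0, reduced costs: (4.0, 9.0)
  x^k = (0.0, 0.0), subgradient = b - a^T x = 10.0
  y^{k+1} = 0.0 + 0.25*10.0 = 2.5
Step 2: y^k = 2.5, reduced costs: (-1.0, -6.0)
  x^k = (3.0, 3.0), subgradient = b - a^T x = -14.0
  y^{k+1} = 2.5 + 0.25*-14.0 = -1.0
Step 3: y^k = -1.0, reduced costs: (6.0, 15.0)
  x^k = (0.0, 0.0), subgradient = b - a^T x = 10.0
  y^{k+1} = -1.0 + 0.25*10.0 = 1.5
Step 4: y^k = 1.5, reduced costs: (1.0, 0.0)
  x^k = (0.0, 0.0), subgradient = b - a^T x = 10.0
  y^{k+1} = 1.5 + 0.25*10.0 = 4.0
Dual objective at y_4 = 4.0: reduced costs (-4.0, -15.0), box minimizer x = (3.0, 3.0)
g(y_4) = b*y + (c1 - a1*y)*x1 + (c2 - a2*y)*x2 = 10*4.0 + (-4.0)*3.0 + (-15.0)*3.0 = 40.0 - 12.0 - 45.0 = -17.0


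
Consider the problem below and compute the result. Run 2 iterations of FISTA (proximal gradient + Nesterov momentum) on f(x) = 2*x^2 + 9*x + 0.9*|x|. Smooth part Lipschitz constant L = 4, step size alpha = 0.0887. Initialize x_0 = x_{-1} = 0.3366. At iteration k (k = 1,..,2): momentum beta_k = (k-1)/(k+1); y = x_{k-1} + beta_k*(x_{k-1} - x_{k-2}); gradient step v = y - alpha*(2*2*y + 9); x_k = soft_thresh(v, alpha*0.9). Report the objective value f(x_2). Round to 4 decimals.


FISTA on f(x) = 2*x^2 + 9*x + 0.9*|x|
L = 4, alpha = 0.0887
Iteration 1: beta = 0.0, y = 0.3366 + 0.0*(0.3366 - 0.3366) = 0.3366
  grad(y) = 10.3464, v = y - alpha*grad = -0.5811
  prox(v) = soft_thresh(-0.5811, 0.0798) = -0.5013
Iteration 2: beta = 0.3333, y = -0.5013 + 0.3333*(-0.5013 - 0.3366) = -0.7806
  grad(y) = 5.8776, v = y - alpha*grad = -1.3019
  prox(v) = soft_thresh(-1.3019, 0.0798) = -1.2221
f(x_2) = 2*(-1.2221)^2 + 9*(-1.2221) + 0.9*|-1.2221| = -6.912


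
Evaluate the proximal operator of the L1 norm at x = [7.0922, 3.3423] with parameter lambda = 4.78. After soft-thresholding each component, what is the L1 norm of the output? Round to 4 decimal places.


Soft-thresholding with lambda = 4.78:
prox(7.0922) = sign(7.0922)*max(|7.0922| - 4.78, 0) = 2.3122
prox(3.3423) = sign(3.3423)*max(|3.3423| - 4.78, 0) = 0.0
prox(x) = [2.3122, 0.0]
||prox(x)||_1 = 2.3122 + 0.0 = 2.3122


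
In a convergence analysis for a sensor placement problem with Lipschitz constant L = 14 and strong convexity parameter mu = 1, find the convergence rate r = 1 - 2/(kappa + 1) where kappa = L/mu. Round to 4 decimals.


Step 1: Compute the condition number.
kappa = L/mu = 14/1 = 14.0
Step 2: Compute the convergence rate.
r = 1 - 2/(kappa + 1) = 1 - 2*mu/(L + mu) = (L - mu)/(L + mu) = 13/15 = 0.8667


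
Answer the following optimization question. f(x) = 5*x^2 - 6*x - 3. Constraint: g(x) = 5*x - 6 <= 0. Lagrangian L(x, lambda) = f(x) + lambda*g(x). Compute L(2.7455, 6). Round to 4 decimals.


Step 1: Evaluate f(x).
f(2.7455) = 5*2.7455^2 - 6*2.7455 - 3 = 18.2159
Step 2: Evaluate g(x).
g(2.7455) = 5*2.7455 - 6 = 7.7275
Step 3: Compute Lagrangian.
L = 18.2159 + 6*7.7275 = 64.5809


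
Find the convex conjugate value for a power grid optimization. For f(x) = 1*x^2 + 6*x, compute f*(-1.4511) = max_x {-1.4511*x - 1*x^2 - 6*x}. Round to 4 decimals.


f*(y) = sup_x {y*x - a*x^2 - b*x} = sup_x {(y-b)*x - a*x^2}
FOC: (y - b) - 2a*x = 0 => x* = (y - b)/(2a)
x* = (-1.4511 - 6)/(2*1) = -3.7256
f*(-1.4511) = (y-b)^2/(4a) = (-1.4511 - 6)^2/(4*1)
= 55.5189/4 = 13.8797


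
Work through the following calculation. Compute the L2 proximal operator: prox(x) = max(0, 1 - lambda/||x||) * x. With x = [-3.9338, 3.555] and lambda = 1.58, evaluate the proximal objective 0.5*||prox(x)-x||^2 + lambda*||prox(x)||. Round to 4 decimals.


Step 1: Compute ||x||.
||x|| = 5.3022
Step 2: Compute scaling factor.
scale = max(0, 1 - 1.58/5.3022) = 0.702
Step 3: prox(x) = [-2.7616, 2.4956]
||prox(x)|| = 3.7222
Step 4: Proximal objective.
0.5*||prox-x||^2 = 1.2482
lambda*||prox|| = 5.8811
Total = 7.1292


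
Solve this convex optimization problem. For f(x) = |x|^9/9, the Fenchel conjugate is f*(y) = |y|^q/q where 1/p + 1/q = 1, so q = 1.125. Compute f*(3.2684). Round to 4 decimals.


The conjugate exponent q satisfies 1/p + 1/q = 1.
p = 9, so q = 9/(9 - 1) = 1.125
|y|^q = 3.2684^1.125 = 3.7899
f*(3.2684) = 3.7899 / 1.125 = 3.3688


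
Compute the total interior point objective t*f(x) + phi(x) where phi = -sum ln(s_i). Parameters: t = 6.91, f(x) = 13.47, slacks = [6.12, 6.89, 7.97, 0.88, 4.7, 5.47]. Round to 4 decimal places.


Step 1: Compute log-barrier.
ln values: [1.8116, 1.9301, 2.0757, -0.1278, 1.5476, 1.6993]
phi = -(1.8116 + 1.9301 + 2.0757 - 0.1278 + 1.5476 + 1.6993) = -8.9363
Step 2: Compute augmented objective.
t*f(x) = 6.91*13.47 = 93.0777
Total = 93.0777 - 8.9363 = 84.1414
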